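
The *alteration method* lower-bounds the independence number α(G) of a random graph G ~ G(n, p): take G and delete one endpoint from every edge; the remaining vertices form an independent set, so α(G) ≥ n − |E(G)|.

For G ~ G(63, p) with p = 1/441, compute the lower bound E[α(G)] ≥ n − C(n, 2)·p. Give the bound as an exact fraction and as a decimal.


E[|E(G)|] = C(63, 2)·p = 1953 · (1/441) = 31/7.
E[α(G)] ≥ n − E[|E(G)|] = 63 − 31/7 = 410/7.
Numerically: ≈ 58.57143.
(This is only a lower bound; the true E[α(G)] may be larger.)

E[α(G)] ≥ 410/7 ≈ 58.57143.


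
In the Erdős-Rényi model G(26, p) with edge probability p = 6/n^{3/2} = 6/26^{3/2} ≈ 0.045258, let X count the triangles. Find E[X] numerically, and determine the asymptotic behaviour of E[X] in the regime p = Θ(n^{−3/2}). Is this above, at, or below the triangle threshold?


Number of potential triangles: C(26, 3) = 2600.
Each occurs with probability p³ ≈ (0.045258)³ ≈ 9.2698709e-05.
By linearity: E[X] = C(26, 3)·p³ ≈ 2600 · 9.2698709e-05 ≈ 0.24102.
Since α = 3/2 > 1, p = c/n^{3/2} = o(1/n) is below the triangle threshold p ~ 1/n. Asymptotically E[X] ~ (c³/6)·n^{3(1−α)} = (6³/6)·n^{-1.5} → 0, so by Markov's inequality G has no triangles w.h.p.

E[X] ≈ 0.24102; in regime p = Θ(1/n^{3/2}) E[X] tends to 0 (below the triangle threshold p ~ 1/n).


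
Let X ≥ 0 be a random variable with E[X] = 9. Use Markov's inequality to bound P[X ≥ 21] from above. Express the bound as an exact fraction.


μ = E[X] = 9, a = 21.
Markov: P[X ≥ 21] ≤ μ/a = (9)/21 = 3/7.
Numerically: ≈ 0.42857.
(Since a = 21 > μ = 9.00000, the bound 3/7 is < 1 and informative.)

P[X ≥ 21] ≤ 3/7 ≈ 0.42857.


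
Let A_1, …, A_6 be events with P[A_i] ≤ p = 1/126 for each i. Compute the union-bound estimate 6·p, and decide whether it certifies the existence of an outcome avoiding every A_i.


Union bound: P[∪_{i=1}^{6} A_i] ≤ Σ_i P[A_i] ≤ 6·p = 6·(1/126) = 1/21.
Numerically: 1/21 ≈ 0.0476190.
Is 1/21 < 1? YES.
Since P[∪ A_i] ≤ 1/21 < 1, the complement has P[∩ A_i^c] ≥ 1 − 1/21 = 20/21 > 0, so some outcome avoids every A_i.

6·p = 1/21 ≈ 0.0476190; existence CERTIFIED by the union bound.


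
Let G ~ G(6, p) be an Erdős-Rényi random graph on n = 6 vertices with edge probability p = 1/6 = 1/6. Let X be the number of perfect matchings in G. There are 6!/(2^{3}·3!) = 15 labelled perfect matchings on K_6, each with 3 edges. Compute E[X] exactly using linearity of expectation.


K_6 has 6!/(2^{3}·3!) = 15 labelled perfect matchings.
For each such perfect matching H, let X_H = 1 if all 3 edges of H are present in G. Then P[X_H = 1] = p^{3} = (1/6)^{3} = 1/216.
By linearity: E[X] = Σ_H E[X_H] = 15 · p^{3} = 15 · 1/216 = 5/72.
Numerically: E[X] ≈ 0.06944.

E[X] = 15 · (1/6)^{3} = 5/72 ≈ 0.06944.


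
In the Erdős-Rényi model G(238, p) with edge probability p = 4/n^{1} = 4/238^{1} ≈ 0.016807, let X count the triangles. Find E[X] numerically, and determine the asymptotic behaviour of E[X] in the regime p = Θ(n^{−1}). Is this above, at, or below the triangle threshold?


Number of potential triangles: C(238, 3) = 2218636.
Each occurs with probability p³ ≈ (0.016807)³ ≈ 4.7473265e-06.
By linearity: E[X] = C(238, 3)·p³ ≈ 2218636 · 4.7473265e-06 ≈ 10.53259.
Here α = 1, so p = 4/n is exactly at the triangle threshold p ~ 1/n. Asymptotically E[X] → c³/6 = 4³/6 = 32/3 ≈ 10.66667, a bounded constant. In this regime the triangle count is asymptotically Poisson(c³/6).

E[X] ≈ 10.53259; in regime p = Θ(1/n^{1}) E[X] stays bounded (at the triangle threshold p ~ 1/n).


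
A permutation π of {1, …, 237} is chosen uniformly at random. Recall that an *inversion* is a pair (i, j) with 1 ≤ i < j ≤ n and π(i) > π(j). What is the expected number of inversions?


Write X = Σ X_I over the C(237, 2) = 27966 pairs i < j, with X_I the indicator of one inversion.
There are 27966 indicators.
For each fixed pair i < j, the values π(i) and π(j) are two distinct elements of {1, …, 237} in uniformly random order; by symmetry P[π(i) > π(j)] = 1/2.
By linearity: E[X] = 27966 · (1/2) = C(237, 2) · (1/2) = 27966/2 = 13983 ≈ 13983.000000.

E[X] = 13983 = 13983.000000.


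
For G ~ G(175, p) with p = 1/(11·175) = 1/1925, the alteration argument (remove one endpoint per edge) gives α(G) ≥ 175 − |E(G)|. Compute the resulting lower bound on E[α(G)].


E[|E(G)|] = C(175, 2)·p = 15225 · (1/1925) = 87/11.
E[α(G)] ≥ n − E[|E(G)|] = 175 − 87/11 = 1838/11.
Numerically: ≈ 167.0909.
(This is only a lower bound; the true E[α(G)] may be larger.)

E[α(G)] ≥ 1838/11 ≈ 167.0909.


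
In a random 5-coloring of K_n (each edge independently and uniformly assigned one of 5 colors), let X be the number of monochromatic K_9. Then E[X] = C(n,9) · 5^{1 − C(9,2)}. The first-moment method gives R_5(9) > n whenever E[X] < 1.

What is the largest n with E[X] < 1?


We need C(n, 9) · 5^{1 − 36} < 1, i.e. C(n, 9) < 5^{36 − 1} = 2910383045673370361328125.
Check values of n near the boundary:
  n = 2165: C(2165, 9) = 2832220612024886803272630; 2832220612024886803272630 < 2910383045673370361328125? YES
  n = 2166: C(2166, 9) = 2844037944203015677277940; 2844037944203015677277940 < 2910383045673370361328125? YES
  n = 2167: C(2167, 9) = 2855899084841489792706810; 2855899084841489792706810 < 2910383045673370361328125? YES
  n = 2168: C(2168, 9) = 2867804175977929537095120; 2867804175977929537095120 < 2910383045673370361328125? YES
  n = 2169: C(2169, 9) = 2879753360044504243499683; 2879753360044504243499683 < 2910383045673370361328125? YES
  n = 2170: C(2170, 9) = 2891746779868845075610510; 2891746779868845075610510 < 2910383045673370361328125? YES
  n = 2171: C(2171, 9) = 2903784578674959601827205; 2903784578674959601827205 < 2910383045673370361328125? YES
  n = 2172: C(2172, 9) = 2915866900084148060642020; 2915866900084148060642020 < 2910383045673370361328125? NO
The largest n with C(n, 9) < 2910383045673370361328125 is n = 2171 (where E[X] = 580756915734991920365441/582076609134674072265625 ≈ 0.998). Hence R_5(9) > 2171, i.e. R_5(9) ≥ 2172.

Largest n = 2171; hence R_5(9) > 2171.


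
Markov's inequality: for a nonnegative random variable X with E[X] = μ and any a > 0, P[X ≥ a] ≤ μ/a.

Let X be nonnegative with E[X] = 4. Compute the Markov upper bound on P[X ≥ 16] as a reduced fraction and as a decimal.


μ = E[X] = 4, a = 16.
Markov: P[X ≥ 16] ≤ μ/a = (4)/16 = 1/4.
Numerically: ≈ 0.250.
(Since a = 16 > μ = 4.000, the bound 1/4 is < 1 and informative.)

P[X ≥ 16] ≤ 1/4 ≈ 0.250.


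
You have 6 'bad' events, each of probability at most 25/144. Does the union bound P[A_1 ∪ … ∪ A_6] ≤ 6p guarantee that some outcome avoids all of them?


Union bound: P[∪_{i=1}^{6} A_i] ≤ Σ_i P[A_i] ≤ 6·p = 6·(25/144) = 25/24.
Numerically: 25/24 ≈ 1.0417.
Is 25/24 < 1? NO.
Since the bound 25/24 is ≥ 1, the union bound is uninformative here; it does NOT by itself certify existence.

6·p = 25/24 ≈ 1.0417; existence NOT certified by the union bound.


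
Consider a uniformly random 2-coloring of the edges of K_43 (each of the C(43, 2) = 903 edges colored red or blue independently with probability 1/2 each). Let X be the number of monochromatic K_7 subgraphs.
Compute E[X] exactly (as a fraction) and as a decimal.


Let X = Σ_S X_S over the C(43, 7) = 32224114 subsets S of size 7, where X_S = 1 if the K_7 on S is monochromatic.
For a fixed S, the K_7 on S has C(7, 2) = 21 edges. P[all 21 edges red] = (1/2)^21, and likewise for blue, so P[monochromatic] = 2·(1/2)^21 = 2^{1 − 21} = 1/1048576.
By linearity: E[X] = C(43, 7) · 2^{1 − 21} = 32224114 · 1/1048576 = 16112057/524288.
Numerically: E[X] ≈ 30.7313.

E[X] = C(43,7)·2^(1−C(7,2)) = 16112057/524288 ≈ 30.7313.


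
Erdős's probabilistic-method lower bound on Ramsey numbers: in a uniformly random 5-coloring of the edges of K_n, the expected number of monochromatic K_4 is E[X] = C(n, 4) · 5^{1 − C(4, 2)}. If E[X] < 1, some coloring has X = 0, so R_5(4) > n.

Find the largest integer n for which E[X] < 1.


We need C(n, 4) · 5^{1 − 6} < 1, i.e. C(n, 4) < 5^{6 − 1} = 3125.
Check values of n near the boundary:
  n = 12: C(12, 4) = 495; 495 < 3125? YES
  n = 13: C(13, 4) = 715; 715 < 3125? YES
  n = 14: C(14, 4) = 1001; 1001 < 3125? YES
  n = 15: C(15, 4) = 1365; 1365 < 3125? YES
  n = 16: C(16, 4) = 1820; 1820 < 3125? YES
  n = 17: C(17, 4) = 2380; 2380 < 3125? YES
  n = 18: C(18, 4) = 3060; 3060 < 3125? YES
  n = 19: C(19, 4) = 3876; 3876 < 3125? NO
The largest n with C(n, 4) < 3125 is n = 18 (where E[X] = 612/625 ≈ 0.979). Hence R_5(4) > 18, i.e. R_5(4) ≥ 19.

Largest n = 18; hence R_5(4) > 18.


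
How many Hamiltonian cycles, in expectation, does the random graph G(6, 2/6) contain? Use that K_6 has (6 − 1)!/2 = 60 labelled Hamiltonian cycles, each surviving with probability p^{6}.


K_6 has (6 − 1)!/2 = 60 labelled Hamiltonian cycles.
For each such Hamiltonian cycle H, let X_H = 1 if all 6 edges of H are present in G. Then P[X_H = 1] = p^{6} = (1/3)^{6} = 1/729.
Summing the indicators: E[X] = Σ_H E[X_H] = 60 · p^{6} = 60 · 1/729 = 20/243.
Numerically: E[X] ≈ 0.082305.

E[X] = 60 · (1/3)^{6} = 20/243 ≈ 0.082305.


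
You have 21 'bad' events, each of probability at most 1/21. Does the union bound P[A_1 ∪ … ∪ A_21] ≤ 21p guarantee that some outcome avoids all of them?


Union bound: P[∪_{i=1}^{21} A_i] ≤ Σ_i P[A_i] ≤ 21·p = 21·(1/21) = 1.
Numerically: 1 ≈ 1.00000.
Is 1 < 1? NO.
Since the bound 1 is ≥ 1, the union bound is uninformative here; it does NOT by itself certify existence.

21·p = 1 ≈ 1.00000; existence NOT certified by the union bound.


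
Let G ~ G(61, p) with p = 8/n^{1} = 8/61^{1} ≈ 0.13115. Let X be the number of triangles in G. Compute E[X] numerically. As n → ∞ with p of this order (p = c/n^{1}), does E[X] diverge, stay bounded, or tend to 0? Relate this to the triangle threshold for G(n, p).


Number of potential triangles: C(61, 3) = 35990.
Each occurs with probability p³ ≈ (0.13115)³ ≈ 2.2556954e-03.
By linearity: E[X] = C(61, 3)·p³ ≈ 35990 · 2.2556954e-03 ≈ 81.18248.
Here α = 1, so p = 8/n is exactly at the triangle threshold p ~ 1/n. Asymptotically E[X] → c³/6 = 8³/6 = 256/3 ≈ 85.33333, a bounded constant. In this regime the triangle count is asymptotically Poisson(c³/6).

E[X] ≈ 81.18248; in regime p = Θ(1/n^{1}) E[X] stays bounded (at the triangle threshold p ~ 1/n).


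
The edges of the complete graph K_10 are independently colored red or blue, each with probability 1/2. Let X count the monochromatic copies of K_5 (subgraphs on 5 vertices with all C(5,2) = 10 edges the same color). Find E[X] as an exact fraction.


Let X = Σ_S X_S over the C(10, 5) = 252 subsets S of size 5, where X_S = 1 if the K_5 on S is monochromatic.
For a fixed S, the K_5 on S has C(5, 2) = 10 edges. P[all 10 edges red] = (1/2)^10, and likewise for blue, so P[monochromatic] = 2·(1/2)^10 = 2^{1 − 10} = 1/512.
By linearity of expectation: E[X] = C(10, 5) · 2^{1 − 10} = 252 · 1/512 = 63/128.
Numerically: E[X] ≈ 0.49219.

E[X] = C(10,5)·2^(1−C(5,2)) = 63/128 ≈ 0.49219.


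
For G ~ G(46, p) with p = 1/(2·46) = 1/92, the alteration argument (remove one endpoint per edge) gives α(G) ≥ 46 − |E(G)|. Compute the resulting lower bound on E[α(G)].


E[|E(G)|] = C(46, 2)·p = 1035 · (1/92) = 45/4.
E[α(G)] ≥ n − E[|E(G)|] = 46 − 45/4 = 139/4.
Numerically: ≈ 34.7500.
(This is only a lower bound; the true E[α(G)] may be larger.)

E[α(G)] ≥ 139/4 ≈ 34.7500.


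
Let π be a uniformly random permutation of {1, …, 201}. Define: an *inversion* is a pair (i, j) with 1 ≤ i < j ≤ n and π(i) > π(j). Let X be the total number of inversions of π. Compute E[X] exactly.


Write X = Σ X_I over the C(201, 2) = 20100 pairs i < j, with X_I the indicator of one inversion.
There are 20100 indicators.
For each fixed pair i < j, the values π(i) and π(j) are two distinct elements of {1, …, 201} in uniformly random order; by symmetry P[π(i) > π(j)] = 1/2.
By linearity: E[X] = 20100 · (1/2) = C(201, 2) · (1/2) = 20100/2 = 10050 ≈ 10050.00000.

E[X] = 10050 = 10050.00000.


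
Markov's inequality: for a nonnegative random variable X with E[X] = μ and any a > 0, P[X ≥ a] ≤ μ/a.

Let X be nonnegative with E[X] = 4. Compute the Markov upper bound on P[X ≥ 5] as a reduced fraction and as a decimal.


μ = E[X] = 4, a = 5.
Markov: P[X ≥ 5] ≤ μ/a = (4)/5 = 4/5.
Numerically: ≈ 0.80000.
(Since a = 5 > μ = 4.00000, the bound 4/5 is < 1 and informative.)

P[X ≥ 5] ≤ 4/5 ≈ 0.80000.


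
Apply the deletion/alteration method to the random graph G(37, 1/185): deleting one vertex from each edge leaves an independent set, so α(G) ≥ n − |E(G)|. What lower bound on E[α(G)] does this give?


E[|E(G)|] = C(37, 2)·p = 666 · (1/185) = 18/5.
E[α(G)] ≥ n − E[|E(G)|] = 37 − 18/5 = 167/5.
Numerically: ≈ 33.40000.
(This is only a lower bound; the true E[α(G)] may be larger.)

E[α(G)] ≥ 167/5 ≈ 33.40000.


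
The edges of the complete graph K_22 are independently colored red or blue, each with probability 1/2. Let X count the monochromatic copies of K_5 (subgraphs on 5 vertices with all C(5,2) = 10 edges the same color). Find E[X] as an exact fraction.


Let X = Σ_S X_S over the C(22, 5) = 26334 subsets S of size 5, where X_S = 1 if the K_5 on S is monochromatic.
For a fixed S, the K_5 on S has C(5, 2) = 10 edges. P[all 10 edges red] = (1/2)^10, and likewise for blue, so P[monochromatic] = 2·(1/2)^10 = 2^{1 − 10} = 1/512.
By linearity: E[X] = C(22, 5) · 2^{1 − 10} = 26334 · 1/512 = 13167/256.
Numerically: E[X] ≈ 51.434.

E[X] = C(22,5)·2^(1−C(5,2)) = 13167/256 ≈ 51.434.


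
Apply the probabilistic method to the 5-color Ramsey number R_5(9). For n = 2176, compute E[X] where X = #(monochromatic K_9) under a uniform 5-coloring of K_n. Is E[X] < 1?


E[X] = C(2176, 9) · 5^{1 − 36} = 2964644298134342657641600 · 5^{−35} = 2964644298134342657641600/2910383045673370361328125.
As a reduced fraction: E[X] = 118585771925373706305664/116415321826934814453125 ≈ 1.0186440.
Is E[X] < 1? NO.
Since E[X] ≥ 1, the first-moment bound is inconclusive at n = 2176; it does NOT by itself certify R_5(9) > 2176.

E[X] = 118585771925373706305664/116415321826934814453125 ≈ 1.0186440; E[X] ≥ 1; first-moment method inconclusive here.


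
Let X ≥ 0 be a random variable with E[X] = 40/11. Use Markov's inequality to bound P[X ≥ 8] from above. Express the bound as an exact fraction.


μ = E[X] = 40/11, a = 8.
Markov: P[X ≥ 8] ≤ μ/a = (40/11)/8 = 5/11.
Numerically: ≈ 0.45455.
(Since a = 8 > μ = 3.63636, the bound 5/11 is < 1 and informative.)

P[X ≥ 8] ≤ 5/11 ≈ 0.45455.


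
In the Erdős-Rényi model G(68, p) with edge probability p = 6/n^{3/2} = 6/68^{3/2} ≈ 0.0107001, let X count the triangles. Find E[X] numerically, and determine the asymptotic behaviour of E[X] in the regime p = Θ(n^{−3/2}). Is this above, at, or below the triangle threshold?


Number of potential triangles: C(68, 3) = 50116.
Each occurs with probability p³ ≈ (0.0107001)³ ≈ 1.22507773e-06.
By linearity: E[X] = C(68, 3)·p³ ≈ 50116 · 1.22507773e-06 ≈ 0.061396.
Since α = 3/2 > 1, p = c/n^{3/2} = o(1/n) is below the triangle threshold p ~ 1/n. Asymptotically E[X] ~ (c³/6)·n^{3(1−α)} = (6³/6)·n^{-1.5} → 0, so by Markov's inequality G has no triangles w.h.p.

E[X] ≈ 0.061396; in regime p = Θ(1/n^{3/2}) E[X] tends to 0 (below the triangle threshold p ~ 1/n).


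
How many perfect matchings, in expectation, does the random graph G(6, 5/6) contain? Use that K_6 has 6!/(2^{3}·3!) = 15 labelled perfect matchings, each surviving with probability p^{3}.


K_6 has 6!/(2^{3}·3!) = 15 labelled perfect matchings.
For each such perfect matching H, let X_H = 1 if all 3 edges of H are present in G. Then P[X_H = 1] = p^{3} = (5/6)^{3} = 125/216.
Summing the indicators: E[X] = Σ_H E[X_H] = 15 · p^{3} = 15 · 125/216 = 625/72.
Numerically: E[X] ≈ 8.68.

E[X] = 15 · (5/6)^{3} = 625/72 ≈ 8.68.


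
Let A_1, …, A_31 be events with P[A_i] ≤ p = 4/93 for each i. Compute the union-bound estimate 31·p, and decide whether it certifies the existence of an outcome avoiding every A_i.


Union bound: P[∪_{i=1}^{31} A_i] ≤ Σ_i P[A_i] ≤ 31·p = 31·(4/93) = 4/3.
Numerically: 4/3 ≈ 1.3333333.
Is 4/3 < 1? NO.
Since the bound 4/3 is ≥ 1, the union bound is uninformative here; it does NOT by itself certify existence.

31·p = 4/3 ≈ 1.3333333; existence NOT certified by the union bound.


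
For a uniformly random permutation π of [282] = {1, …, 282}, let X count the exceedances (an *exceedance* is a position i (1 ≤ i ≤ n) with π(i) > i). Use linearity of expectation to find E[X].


Write X = Σ_{i=1}^{282} X_i, where X_i = 1_{π(i) > i}.
For each fixed i, π(i) is uniform over {1, …, 282} (marginal of a uniform permutation), so P[π(i) > i] = (n − i)/n. Summing: Σ_{i=1}^{282} (n − i)/n = (0 + 1 + … + 281)/282 = 282(282 − 1)/(2·282) = (282 − 1)/2.
Hence E[X] = Σ_{i=1}^{282} (282 − i)/282 = 281/2 ≈ 140.5000.

E[X] = 281/2 = 140.5000.


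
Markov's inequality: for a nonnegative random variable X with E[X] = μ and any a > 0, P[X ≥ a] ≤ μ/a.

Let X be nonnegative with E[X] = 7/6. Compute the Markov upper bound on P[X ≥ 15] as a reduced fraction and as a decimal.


μ = E[X] = 7/6, a = 15.
Markov: P[X ≥ 15] ≤ μ/a = (7/6)/15 = 7/90.
Numerically: ≈ 0.078.
(Since a = 15 > μ = 1.167, the bound 7/90 is < 1 and informative.)

P[X ≥ 15] ≤ 7/90 ≈ 0.078.


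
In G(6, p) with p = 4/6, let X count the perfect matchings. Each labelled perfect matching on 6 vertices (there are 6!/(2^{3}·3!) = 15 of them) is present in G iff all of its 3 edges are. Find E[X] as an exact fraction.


K_6 has 6!/(2^{3}·3!) = 15 labelled perfect matchings.
For each such perfect matching H, let X_H = 1 if all 3 edges of H are present in G. Then P[X_H = 1] = p^{3} = (2/3)^{3} = 8/27.
By linearity of expectation: E[X] = Σ_H E[X_H] = 15 · p^{3} = 15 · 8/27 = 40/9.
Numerically: E[X] ≈ 4.4444.

E[X] = 15 · (2/3)^{3} = 40/9 ≈ 4.4444.


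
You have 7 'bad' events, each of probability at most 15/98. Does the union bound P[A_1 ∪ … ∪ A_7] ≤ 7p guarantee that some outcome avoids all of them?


Union bound: P[∪_{i=1}^{7} A_i] ≤ Σ_i P[A_i] ≤ 7·p = 7·(15/98) = 15/14.
Numerically: 15/14 ≈ 1.071.
Is 15/14 < 1? NO.
Since the bound 15/14 is ≥ 1, the union bound is uninformative here; it does NOT by itself certify existence.

7·p = 15/14 ≈ 1.071; existence NOT certified by the union bound.


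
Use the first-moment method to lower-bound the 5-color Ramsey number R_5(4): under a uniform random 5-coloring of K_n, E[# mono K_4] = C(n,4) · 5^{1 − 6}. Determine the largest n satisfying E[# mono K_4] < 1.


We need C(n, 4) · 5^{1 − 6} < 1, i.e. C(n, 4) < 5^{6 − 1} = 3125.
Check values of n near the boundary:
  n = 13: C(13, 4) = 715; 715 < 3125? YES
  n = 14: C(14, 4) = 1001; 1001 < 3125? YES
  n = 15: C(15, 4) = 1365; 1365 < 3125? YES
  n = 16: C(16, 4) = 1820; 1820 < 3125? YES
  n = 17: C(17, 4) = 2380; 2380 < 3125? YES
  n = 18: C(18, 4) = 3060; 3060 < 3125? YES
  n = 19: C(19, 4) = 3876; 3876 < 3125? NO
The largest n with C(n, 4) < 3125 is n = 18 (where E[X] = 612/625 ≈ 0.979200). Hence R_5(4) > 18, i.e. R_5(4) ≥ 19.

Largest n = 18; hence R_5(4) > 18.


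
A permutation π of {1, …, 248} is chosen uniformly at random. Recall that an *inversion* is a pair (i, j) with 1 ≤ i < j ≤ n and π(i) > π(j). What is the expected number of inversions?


Write X = Σ X_I over the C(248, 2) = 30628 pairs i < j, with X_I the indicator of one inversion.
There are 30628 indicators.
For each fixed pair i < j, the values π(i) and π(j) are two distinct elements of {1, …, 248} in uniformly random order; by symmetry P[π(i) > π(j)] = 1/2.
By linearity: E[X] = 30628 · (1/2) = C(248, 2) · (1/2) = 30628/2 = 15314 ≈ 15314.000.

E[X] = 15314 = 15314.000.


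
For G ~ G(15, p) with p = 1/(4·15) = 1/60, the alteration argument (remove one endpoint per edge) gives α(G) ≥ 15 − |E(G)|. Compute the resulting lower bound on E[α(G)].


E[|E(G)|] = C(15, 2)·p = 105 · (1/60) = 7/4.
E[α(G)] ≥ n − E[|E(G)|] = 15 − 7/4 = 53/4.
Numerically: ≈ 13.250.
(This is only a lower bound; the true E[α(G)] may be larger.)

E[α(G)] ≥ 53/4 ≈ 13.250.


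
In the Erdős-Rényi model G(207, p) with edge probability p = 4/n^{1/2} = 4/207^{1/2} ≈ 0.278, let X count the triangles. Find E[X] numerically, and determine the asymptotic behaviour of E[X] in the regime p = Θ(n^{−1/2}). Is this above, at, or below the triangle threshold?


Number of potential triangles: C(207, 3) = 1456935.
Each occurs with probability p³ ≈ (0.278)³ ≈ 2.148941e-02.
By linearity: E[X] = C(207, 3)·p³ ≈ 1456935 · 2.148941e-02 ≈ 31308.6710.
Since α = 1/2 < 1, p = c/n^{1/2} ≫ 1/n is above the triangle threshold p ~ 1/n. Asymptotically E[X] ~ (c³/6)·n^{3(1−α)} = (4³/6)·n^{1.5} → ∞; triangles are abundant w.h.p.

E[X] ≈ 31308.6710; in regime p = Θ(1/n^{1/2}) E[X] diverges (above the triangle threshold p ~ 1/n).


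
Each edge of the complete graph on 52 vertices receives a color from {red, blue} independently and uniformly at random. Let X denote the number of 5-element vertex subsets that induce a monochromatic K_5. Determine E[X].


Let X = Σ_S X_S over the C(52, 5) = 2598960 subsets S of size 5, where X_S = 1 if the K_5 on S is monochromatic.
For a fixed S, the K_5 on S has C(5, 2) = 10 edges. P[all 10 edges red] = (1/2)^10, and likewise for blue, so P[monochromatic] = 2·(1/2)^10 = 2^{1 − 10} = 1/512.
By linearity: E[X] = C(52, 5) · 2^{1 − 10} = 2598960 · 1/512 = 162435/32.
Numerically: E[X] ≈ 5076.09375.

E[X] = C(52,5)·2^(1−C(5,2)) = 162435/32 ≈ 5076.09375.


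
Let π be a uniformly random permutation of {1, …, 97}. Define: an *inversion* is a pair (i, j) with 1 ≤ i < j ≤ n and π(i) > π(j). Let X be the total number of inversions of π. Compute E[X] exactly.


Write X = Σ X_I over the C(97, 2) = 4656 pairs i < j, with X_I the indicator of one inversion.
There are 4656 indicators.
For each fixed pair i < j, the values π(i) and π(j) are two distinct elements of {1, …, 97} in uniformly random order; by symmetry P[π(i) > π(j)] = 1/2.
By linearity: E[X] = 4656 · (1/2) = C(97, 2) · (1/2) = 4656/2 = 2328 ≈ 2328.00000.

E[X] = 2328 = 2328.00000.


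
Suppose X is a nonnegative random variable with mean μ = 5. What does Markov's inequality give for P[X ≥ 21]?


μ = E[X] = 5, a = 21.
Markov: P[X ≥ 21] ≤ μ/a = (5)/21 = 5/21.
Numerically: ≈ 0.23810.
(Since a = 21 > μ = 5.00000, the bound 5/21 is < 1 and informative.)

P[X ≥ 21] ≤ 5/21 ≈ 0.23810.


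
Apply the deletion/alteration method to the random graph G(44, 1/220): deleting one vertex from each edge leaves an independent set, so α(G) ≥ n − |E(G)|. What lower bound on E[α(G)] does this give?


E[|E(G)|] = C(44, 2)·p = 946 · (1/220) = 43/10.
E[α(G)] ≥ n − E[|E(G)|] = 44 − 43/10 = 397/10.
Numerically: ≈ 39.7000.
(This is only a lower bound; the true E[α(G)] may be larger.)

E[α(G)] ≥ 397/10 ≈ 39.7000.


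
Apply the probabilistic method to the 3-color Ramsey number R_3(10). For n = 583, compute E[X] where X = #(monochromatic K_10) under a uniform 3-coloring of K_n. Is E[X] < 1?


E[X] = C(583, 10) · 3^{1 − 45} = 1156690232601431494120 · 3^{−44} = 1156690232601431494120/984770902183611232881.
As a reduced fraction: E[X] = 1156690232601431494120/984770902183611232881 ≈ 1.175.
Is E[X] < 1? NO.
Since E[X] ≥ 1, the first-moment bound is inconclusive at n = 583; it does NOT by itself certify R_3(10) > 583.

E[X] = 1156690232601431494120/984770902183611232881 ≈ 1.175; E[X] ≥ 1; first-moment method inconclusive here.


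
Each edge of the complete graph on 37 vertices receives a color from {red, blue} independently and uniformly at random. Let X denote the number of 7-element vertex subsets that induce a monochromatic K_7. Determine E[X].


Let X = Σ_S X_S over the C(37, 7) = 10295472 subsets S of size 7, where X_S = 1 if the K_7 on S is monochromatic.
For a fixed S, the K_7 on S has C(7, 2) = 21 edges. P[all 21 edges red] = (1/2)^21, and likewise for blue, so P[monochromatic] = 2·(1/2)^21 = 2^{1 − 21} = 1/1048576.
By linearity of expectation: E[X] = C(37, 7) · 2^{1 − 21} = 10295472 · 1/1048576 = 643467/65536.
Numerically: E[X] ≈ 9.819.

E[X] = C(37,7)·2^(1−C(7,2)) = 643467/65536 ≈ 9.819.


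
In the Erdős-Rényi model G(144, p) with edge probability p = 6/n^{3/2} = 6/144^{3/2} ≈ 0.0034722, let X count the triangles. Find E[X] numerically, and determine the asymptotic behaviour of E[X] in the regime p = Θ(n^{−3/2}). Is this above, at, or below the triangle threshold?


Number of potential triangles: C(144, 3) = 487344.
Each occurs with probability p³ ≈ (0.0034722)³ ≈ 4.1862247e-08.
By linearity: E[X] = C(144, 3)·p³ ≈ 487344 · 4.1862247e-08 ≈ 0.02040.
Since α = 3/2 > 1, p = c/n^{3/2} = o(1/n) is below the triangle threshold p ~ 1/n. Asymptotically E[X] ~ (c³/6)·n^{3(1−α)} = (6³/6)·n^{-1.5} → 0, so by Markov's inequality G has no triangles w.h.p.

E[X] ≈ 0.02040; in regime p = Θ(1/n^{3/2}) E[X] tends to 0 (below the triangle threshold p ~ 1/n).


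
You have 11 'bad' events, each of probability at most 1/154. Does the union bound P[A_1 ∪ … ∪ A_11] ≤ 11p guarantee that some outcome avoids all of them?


Union bound: P[∪_{i=1}^{11} A_i] ≤ Σ_i P[A_i] ≤ 11·p = 11·(1/154) = 1/14.
Numerically: 1/14 ≈ 0.0714.
Is 1/14 < 1? YES.
Since P[∪ A_i] ≤ 1/14 < 1, the complement has P[∩ A_i^c] ≥ 1 − 1/14 = 13/14 > 0, so some outcome avoids every A_i.

11·p = 1/14 ≈ 0.0714; existence CERTIFIED by the union bound.


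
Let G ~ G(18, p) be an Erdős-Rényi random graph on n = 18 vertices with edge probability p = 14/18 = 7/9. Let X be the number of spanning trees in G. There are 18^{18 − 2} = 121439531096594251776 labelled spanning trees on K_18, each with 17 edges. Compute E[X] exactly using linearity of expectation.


K_18 has 18^{18 − 2} = 121439531096594251776 labelled spanning trees.
For each such spanning tree H, let X_H = 1 if all 17 edges of H are present in G. Then P[X_H = 1] = p^{17} = (7/9)^{17} = 232630513987207/16677181699666569.
By linearity of expectation: E[X] = Σ_H E[X_H] = 121439531096594251776 · p^{17} = 121439531096594251776 · 232630513987207/16677181699666569 = 15245673364665597952/9.
Numerically: E[X] ≈ 1.69396e+18.

E[X] = 121439531096594251776 · (7/9)^{17} = 15245673364665597952/9 ≈ 1.69396e+18.


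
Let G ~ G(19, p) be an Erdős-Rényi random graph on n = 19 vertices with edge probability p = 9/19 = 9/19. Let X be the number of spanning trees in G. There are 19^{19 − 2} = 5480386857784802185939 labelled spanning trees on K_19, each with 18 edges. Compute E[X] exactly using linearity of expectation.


K_19 has 19^{19 − 2} = 5480386857784802185939 labelled spanning trees.
For each such spanning tree H, let X_H = 1 if all 18 edges of H are present in G. Then P[X_H = 1] = p^{18} = (9/19)^{18} = 150094635296999121/104127350297911241532841.
By linearity: E[X] = Σ_H E[X_H] = 5480386857784802185939 · p^{18} = 5480386857784802185939 · 150094635296999121/104127350297911241532841 = 150094635296999121/19.
Numerically: E[X] ≈ 7.9e+15.

E[X] = 5480386857784802185939 · (9/19)^{18} = 150094635296999121/19 ≈ 7.9e+15.


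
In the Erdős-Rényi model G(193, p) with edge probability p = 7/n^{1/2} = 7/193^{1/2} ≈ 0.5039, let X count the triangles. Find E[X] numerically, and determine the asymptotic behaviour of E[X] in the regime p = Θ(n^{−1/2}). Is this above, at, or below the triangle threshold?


Number of potential triangles: C(193, 3) = 1179616.
Each occurs with probability p³ ≈ (0.5039)³ ≈ 1.279258e-01.
By linearity: E[X] = C(193, 3)·p³ ≈ 1179616 · 1.279258e-01 ≈ 150903.3257.
Since α = 1/2 < 1, p = c/n^{1/2} ≫ 1/n is above the triangle threshold p ~ 1/n. Asymptotically E[X] ~ (c³/6)·n^{3(1−α)} = (7³/6)·n^{1.5} → ∞; triangles are abundant w.h.p.

E[X] ≈ 150903.3257; in regime p = Θ(1/n^{1/2}) E[X] diverges (above the triangle threshold p ~ 1/n).


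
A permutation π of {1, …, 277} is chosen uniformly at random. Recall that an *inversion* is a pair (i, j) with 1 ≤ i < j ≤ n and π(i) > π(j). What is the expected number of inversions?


Write X = Σ X_I over the C(277, 2) = 38226 pairs i < j, with X_I the indicator of one inversion.
There are 38226 indicators.
For each fixed pair i < j, the values π(i) and π(j) are two distinct elements of {1, …, 277} in uniformly random order; by symmetry P[π(i) > π(j)] = 1/2.
By linearity: E[X] = 38226 · (1/2) = C(277, 2) · (1/2) = 38226/2 = 19113 ≈ 19113.000000.

E[X] = 19113 = 19113.000000.


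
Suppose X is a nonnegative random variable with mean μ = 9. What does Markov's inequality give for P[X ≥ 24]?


μ = E[X] = 9, a = 24.
Markov: P[X ≥ 24] ≤ μ/a = (9)/24 = 3/8.
Numerically: ≈ 0.3750.
(Since a = 24 > μ = 9.0000, the bound 3/8 is < 1 and informative.)

P[X ≥ 24] ≤ 3/8 ≈ 0.3750.


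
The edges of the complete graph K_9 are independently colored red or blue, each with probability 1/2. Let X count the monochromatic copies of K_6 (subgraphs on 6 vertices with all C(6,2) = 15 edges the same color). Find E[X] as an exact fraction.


Let X = Σ_S X_S over the C(9, 6) = 84 subsets S of size 6, where X_S = 1 if the K_6 on S is monochromatic.
For a fixed S, the K_6 on S has C(6, 2) = 15 edges. P[all 15 edges red] = (1/2)^15, and likewise for blue, so P[monochromatic] = 2·(1/2)^15 = 2^{1 − 15} = 1/16384.
By linearity of expectation: E[X] = C(9, 6) · 2^{1 − 15} = 84 · 1/16384 = 21/4096.
Numerically: E[X] ≈ 0.005127.

E[X] = C(9,6)·2^(1−C(6,2)) = 21/4096 ≈ 0.005127.


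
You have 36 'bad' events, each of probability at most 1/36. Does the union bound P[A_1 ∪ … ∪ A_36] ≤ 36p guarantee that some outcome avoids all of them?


Union bound: P[∪_{i=1}^{36} A_i] ≤ Σ_i P[A_i] ≤ 36·p = 36·(1/36) = 1.
Numerically: 1 ≈ 1.000000.
Is 1 < 1? NO.
Since the bound 1 is ≥ 1, the union bound is uninformative here; it does NOT by itself certify existence.

36·p = 1 ≈ 1.000000; existence NOT certified by the union bound.


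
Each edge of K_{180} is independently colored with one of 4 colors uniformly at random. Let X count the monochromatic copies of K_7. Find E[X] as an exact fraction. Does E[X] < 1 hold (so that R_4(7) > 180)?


E[X] = C(180, 7) · 4^{1 − 21} = 1079414463600 · 4^{−20} = 1079414463600/1099511627776.
As a reduced fraction: E[X] = 67463403975/68719476736 ≈ 0.982.
Is E[X] < 1? YES.
Since E[X] < 1, there exists a 4-coloring of K_{180} with no monochromatic K_7; hence R_4(7) > 180.

E[X] = 67463403975/68719476736 ≈ 0.982; E[X] < 1, so R_4(7) > 180.


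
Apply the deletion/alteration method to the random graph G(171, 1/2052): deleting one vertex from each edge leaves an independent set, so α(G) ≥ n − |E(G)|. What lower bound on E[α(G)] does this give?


E[|E(G)|] = C(171, 2)·p = 14535 · (1/2052) = 85/12.
E[α(G)] ≥ n − E[|E(G)|] = 171 − 85/12 = 1967/12.
Numerically: ≈ 163.91667.
(This is only a lower bound; the true E[α(G)] may be larger.)

E[α(G)] ≥ 1967/12 ≈ 163.91667.


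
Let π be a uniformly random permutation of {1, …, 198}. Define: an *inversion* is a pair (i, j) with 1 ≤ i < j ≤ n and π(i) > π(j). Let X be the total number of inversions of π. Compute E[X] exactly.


Write X = Σ X_I over the C(198, 2) = 19503 pairs i < j, with X_I the indicator of one inversion.
There are 19503 indicators.
For each fixed pair i < j, the values π(i) and π(j) are two distinct elements of {1, …, 198} in uniformly random order; by symmetry P[π(i) > π(j)] = 1/2.
By linearity: E[X] = 19503 · (1/2) = C(198, 2) · (1/2) = 19503/2 = 19503/2 ≈ 9751.5000.

E[X] = 19503/2 = 9751.5000.


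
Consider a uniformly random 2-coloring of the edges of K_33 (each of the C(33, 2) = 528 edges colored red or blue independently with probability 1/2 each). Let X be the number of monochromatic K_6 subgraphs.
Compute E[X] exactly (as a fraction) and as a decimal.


Let X = Σ_S X_S over the C(33, 6) = 1107568 subsets S of size 6, where X_S = 1 if the K_6 on S is monochromatic.
For a fixed S, the K_6 on S has C(6, 2) = 15 edges. P[all 15 edges red] = (1/2)^15, and likewise for blue, so P[monochromatic] = 2·(1/2)^15 = 2^{1 − 15} = 1/16384.
By linearity of expectation: E[X] = C(33, 6) · 2^{1 − 15} = 1107568 · 1/16384 = 69223/1024.
Numerically: E[X] ≈ 67.601.

E[X] = C(33,6)·2^(1−C(6,2)) = 69223/1024 ≈ 67.601.


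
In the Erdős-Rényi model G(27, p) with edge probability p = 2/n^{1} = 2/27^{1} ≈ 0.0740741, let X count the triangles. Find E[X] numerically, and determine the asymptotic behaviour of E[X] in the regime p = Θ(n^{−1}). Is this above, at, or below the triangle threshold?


Number of potential triangles: C(27, 3) = 2925.
Each occurs with probability p³ ≈ (0.0740741)³ ≈ 4.06442107e-04.
By linearity: E[X] = C(27, 3)·p³ ≈ 2925 · 4.06442107e-04 ≈ 1.188843.
Here α = 1, so p = 2/n is exactly at the triangle threshold p ~ 1/n. Asymptotically E[X] → c³/6 = 2³/6 = 4/3 ≈ 1.333333, a bounded constant. In this regime the triangle count is asymptotically Poisson(c³/6).

E[X] ≈ 1.188843; in regime p = Θ(1/n^{1}) E[X] stays bounded (at the triangle threshold p ~ 1/n).


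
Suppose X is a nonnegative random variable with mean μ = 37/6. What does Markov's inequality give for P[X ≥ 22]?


μ = E[X] = 37/6, a = 22.
Markov: P[X ≥ 22] ≤ μ/a = (37/6)/22 = 37/132.
Numerically: ≈ 0.2803.
(Since a = 22 > μ = 6.1667, the bound 37/132 is < 1 and informative.)

P[X ≥ 22] ≤ 37/132 ≈ 0.2803.


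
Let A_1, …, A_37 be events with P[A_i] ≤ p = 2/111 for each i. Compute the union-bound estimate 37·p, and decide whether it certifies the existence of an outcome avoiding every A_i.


Union bound: P[∪_{i=1}^{37} A_i] ≤ Σ_i P[A_i] ≤ 37·p = 37·(2/111) = 2/3.
Numerically: 2/3 ≈ 0.6667.
Is 2/3 < 1? YES.
Since P[∪ A_i] ≤ 2/3 < 1, the complement has P[∩ A_i^c] ≥ 1 − 2/3 = 1/3 > 0, so some outcome avoids every A_i.

37·p = 2/3 ≈ 0.6667; existence CERTIFIED by the union bound.


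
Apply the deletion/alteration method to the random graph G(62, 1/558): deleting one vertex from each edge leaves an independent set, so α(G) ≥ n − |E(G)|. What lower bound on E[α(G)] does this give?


E[|E(G)|] = C(62, 2)·p = 1891 · (1/558) = 61/18.
E[α(G)] ≥ n − E[|E(G)|] = 62 − 61/18 = 1055/18.
Numerically: ≈ 58.611111.
(This is only a lower bound; the true E[α(G)] may be larger.)

E[α(G)] ≥ 1055/18 ≈ 58.611111.


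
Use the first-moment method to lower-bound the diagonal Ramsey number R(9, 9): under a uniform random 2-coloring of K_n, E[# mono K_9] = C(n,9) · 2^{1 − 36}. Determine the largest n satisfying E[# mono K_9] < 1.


We need C(n, 9) · 2^{1 − 36} < 1, i.e. C(n, 9) < 2^{36 − 1} = 34359738368.
Check values of n near the boundary:
  n = 62: C(62, 9) = 20286591270; 20286591270 < 34359738368? YES
  n = 63: C(63, 9) = 23667689815; 23667689815 < 34359738368? YES
  n = 64: C(64, 9) = 27540584512; 27540584512 < 34359738368? YES
  n = 65: C(65, 9) = 31966749880; 31966749880 < 34359738368? YES
  n = 66: C(66, 9) = 37014131440; 37014131440 < 34359738368? NO
  n = 67: C(67, 9) = 42757703560; 42757703560 < 34359738368? NO
The largest n with C(n, 9) < 34359738368 is n = 65 (where E[X] = 3995843735/4294967296 ≈ 0.9303549). Hence R(9, 9) > 65, i.e. R(9, 9) ≥ 66.

Largest n = 65; hence R(9, 9) > 65.


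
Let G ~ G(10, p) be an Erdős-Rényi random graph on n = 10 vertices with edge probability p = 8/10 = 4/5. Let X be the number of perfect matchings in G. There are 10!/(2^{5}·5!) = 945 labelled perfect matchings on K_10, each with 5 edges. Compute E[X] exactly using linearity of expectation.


K_10 has 10!/(2^{5}·5!) = 945 labelled perfect matchings.
For each such perfect matching H, let X_H = 1 if all 5 edges of H are present in G. Then P[X_H = 1] = p^{5} = (4/5)^{5} = 1024/3125.
Summing the indicators: E[X] = Σ_H E[X_H] = 945 · p^{5} = 945 · 1024/3125 = 193536/625.
Numerically: E[X] ≈ 309.7.

E[X] = 945 · (4/5)^{5} = 193536/625 ≈ 309.7.


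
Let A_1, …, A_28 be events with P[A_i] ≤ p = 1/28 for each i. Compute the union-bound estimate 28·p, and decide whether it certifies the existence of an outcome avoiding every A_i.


Union bound: P[∪_{i=1}^{28} A_i] ≤ Σ_i P[A_i] ≤ 28·p = 28·(1/28) = 1.
Numerically: 1 ≈ 1.0000.
Is 1 < 1? NO.
Since the bound 1 is ≥ 1, the union bound is uninformative here; it does NOT by itself certify existence.

28·p = 1 ≈ 1.0000; existence NOT certified by the union bound.


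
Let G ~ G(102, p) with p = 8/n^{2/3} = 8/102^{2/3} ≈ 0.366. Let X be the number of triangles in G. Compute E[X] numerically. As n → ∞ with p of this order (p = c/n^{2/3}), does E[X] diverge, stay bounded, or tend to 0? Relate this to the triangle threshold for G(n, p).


Number of potential triangles: C(102, 3) = 171700.
Each occurs with probability p³ ≈ (0.366)³ ≈ 4.92118e-02.
By linearity: E[X] = C(102, 3)·p³ ≈ 171700 · 4.92118e-02 ≈ 8449.673.
Since α = 2/3 < 1, p = c/n^{2/3} ≫ 1/n is above the triangle threshold p ~ 1/n. Asymptotically E[X] ~ (c³/6)·n^{3(1−α)} = (8³/6)·n^{1} → ∞; triangles are abundant w.h.p.

E[X] ≈ 8449.673; in regime p = Θ(1/n^{2/3}) E[X] diverges (above the triangle threshold p ~ 1/n).


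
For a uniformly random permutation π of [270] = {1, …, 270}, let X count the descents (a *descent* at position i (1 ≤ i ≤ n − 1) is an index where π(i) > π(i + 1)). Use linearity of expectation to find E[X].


Write X = Σ X_I over i = 1, …, 269, with X_I the indicator of one descent.
There are 269 indicators.
For each fixed i, the pair (π(i), π(i+1)) is a uniformly random ordered pair of distinct values from {1, …, 270}; by symmetry P[π(i) > π(i+1)] = 1/2.
By linearity: E[X] = 269 · (1/2) = (270 − 1) · (1/2) = 269/2 ≈ 134.500.

E[X] = 269/2 = 134.500.


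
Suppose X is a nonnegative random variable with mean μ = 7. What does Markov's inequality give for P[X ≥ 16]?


μ = E[X] = 7, a = 16.
Markov: P[X ≥ 16] ≤ μ/a = (7)/16 = 7/16.
Numerically: ≈ 0.437500.
(Since a = 16 > μ = 7.000000, the bound 7/16 is < 1 and informative.)

P[X ≥ 16] ≤ 7/16 ≈ 0.437500.


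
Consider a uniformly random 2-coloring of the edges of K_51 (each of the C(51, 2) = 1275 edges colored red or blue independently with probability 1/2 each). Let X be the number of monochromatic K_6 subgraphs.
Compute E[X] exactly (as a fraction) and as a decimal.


Let X = Σ_S X_S over the C(51, 6) = 18009460 subsets S of size 6, where X_S = 1 if the K_6 on S is monochromatic.
For a fixed S, the K_6 on S has C(6, 2) = 15 edges. P[all 15 edges red] = (1/2)^15, and likewise for blue, so P[monochromatic] = 2·(1/2)^15 = 2^{1 − 15} = 1/16384.
By linearity: E[X] = C(51, 6) · 2^{1 − 15} = 18009460 · 1/16384 = 4502365/4096.
Numerically: E[X] ≈ 1099.21021.

E[X] = C(51,6)·2^(1−C(6,2)) = 4502365/4096 ≈ 1099.21021.


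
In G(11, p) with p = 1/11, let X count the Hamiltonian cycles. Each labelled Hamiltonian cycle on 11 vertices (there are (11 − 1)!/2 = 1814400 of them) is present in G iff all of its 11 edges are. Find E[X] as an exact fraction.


K_11 has (11 − 1)!/2 = 1814400 labelled Hamiltonian cycles.
For each such Hamiltonian cycle H, let X_H = 1 if all 11 edges of H are present in G. Then P[X_H = 1] = p^{11} = (1/11)^{11} = 1/285311670611.
By linearity of expectation: E[X] = Σ_H E[X_H] = 1814400 · p^{11} = 1814400 · 1/285311670611 = 1814400/285311670611.
Numerically: E[X] ≈ 6.35936e-06.

E[X] = 1814400 · (1/11)^{11} = 1814400/285311670611 ≈ 6.35936e-06.
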